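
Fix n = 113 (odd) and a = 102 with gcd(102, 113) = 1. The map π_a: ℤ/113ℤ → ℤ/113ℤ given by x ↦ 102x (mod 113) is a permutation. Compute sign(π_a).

Trace 16: π^k(16) = [16, 50, 15, 61, 7, 36, 56] for k=0..6.
π_102 has 3 disjoint cycles with lengths [56, 56, 1] on {0,…,112}.
3 cycles on 113: each ℓ→(−1)^(ℓ−1), product (−1)^110 = +1.

+1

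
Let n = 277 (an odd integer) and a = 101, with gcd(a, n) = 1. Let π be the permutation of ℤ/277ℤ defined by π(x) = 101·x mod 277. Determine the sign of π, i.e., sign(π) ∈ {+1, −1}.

-1

Trace 158: π^k(158) = [158, 169, 172, 198, 54, 191, 178] for k=0..6.
Decompose π into cycles: lengths [276, 1] (2 cycles, including the fixed point 0).
277 − 2 = 275 transpositions; sign(π) = (−1)^275 = -1.
Check: (101/277) = -1 by Zolotarev.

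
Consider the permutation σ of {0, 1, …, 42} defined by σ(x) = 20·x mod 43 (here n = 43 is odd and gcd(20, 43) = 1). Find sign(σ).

Orbit of 15 under x↦20x: [15, 42, 23, 30, 41, 3, 17]… (length divides ord_43(20)).
The orbit structure of x ↦ 20x mod 43: 2 orbits of sizes [42, 1].
n − c = 43 − 2 = 41; sign = (−1)^41 = -1.

-1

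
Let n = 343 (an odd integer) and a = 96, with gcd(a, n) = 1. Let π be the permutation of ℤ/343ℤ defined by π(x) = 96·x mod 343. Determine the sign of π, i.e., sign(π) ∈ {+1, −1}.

-1

Start at x=324: 324 → 234 → 169 → 103 → 284 → 167 → 254 → … (one orbit).
Cycle type of π: 294 + 42 + 6 + 1; total 4 cycles.
Σ(ℓ_i−1) = 343−4 = 339; sign = (−1)^339 = -1.
(96|343)_J = -1 (Zolotarev's lemma cross-check).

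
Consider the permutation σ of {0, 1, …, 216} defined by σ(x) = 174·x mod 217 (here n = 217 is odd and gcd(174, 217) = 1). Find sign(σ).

Start at x=36: 36 → 188 → 162 → 195 → 78 → 118 → 134 → … (one orbit).
Decompose π into cycles: lengths [30, 30, 30, 30, 30, 30, 15, 15, 2, 2, 2, 1] (12 cycles, including the fixed point 0).
sign(π) = (−1)^{n − #cycles} = (−1)^{217−12} = (−1)^205 = -1.

-1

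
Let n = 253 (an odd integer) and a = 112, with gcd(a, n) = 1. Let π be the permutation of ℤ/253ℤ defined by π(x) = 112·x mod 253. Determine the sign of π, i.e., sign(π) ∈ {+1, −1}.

+1

Trace 141: π^k(141) = [141, 106, 234, 149, 243, 145, 48] for k=0..6.
Decompose π into cycles: lengths [110, 110, 22, 10, 1] (5 cycles, including the fixed point 0).
5 cycles on 253: each ℓ→(−1)^(ℓ−1), product (−1)^248 = +1.
Zolotarev: (112|253) = +1, matching the cycle-count sign.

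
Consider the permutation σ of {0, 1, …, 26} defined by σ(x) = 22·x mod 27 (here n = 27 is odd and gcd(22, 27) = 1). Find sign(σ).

+1

Start at x=4: 4 → 7 → 19 → 13 → 16 → 1 → 22 → … (one orbit).
7 cycles of lengths [9, 9, 3, 3, 1, 1, 1].
n − c = 27 − 7 = 20; sign = (−1)^20 = +1.
(22|27)_J = +1 (Zolotarev's lemma cross-check).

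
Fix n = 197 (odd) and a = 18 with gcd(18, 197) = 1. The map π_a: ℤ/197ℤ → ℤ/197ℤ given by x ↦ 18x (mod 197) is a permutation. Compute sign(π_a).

-1

Orbit of 40 under x↦18x: [40, 129, 155, 32, 182, 124, 65]… (length divides ord_197(18)).
Cycle type of π: 196 + 1; total 2 cycles.
2 cycles on 197: each ℓ→(−1)^(ℓ−1), product (−1)^195 = -1.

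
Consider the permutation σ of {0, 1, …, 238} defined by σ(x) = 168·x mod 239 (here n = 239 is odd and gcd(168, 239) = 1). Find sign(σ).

Start at x=216: 216 → 199 → 211 → 76 → 101 → 238 → 71 → … (one orbit).
π_168 has 8 disjoint cycles with lengths [34, 34, 34, 34, 34, 34, 34, 1] on {0,…,238}.
8 cycles on 239: each ℓ→(−1)^(ℓ−1), product (−1)^231 = -1.

-1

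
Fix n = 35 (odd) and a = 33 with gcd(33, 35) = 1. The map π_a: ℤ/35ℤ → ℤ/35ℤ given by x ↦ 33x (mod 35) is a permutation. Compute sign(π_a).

Trace 12: π^k(12) = [12, 11, 13, 9, 17, 1, 33] for k=0..6.
Cycle lengths of π_33 on ℤ/35ℤ: [12, 12, 6, 4, 1]; 5 cycles in total.
35 − 5 = 30 transpositions; sign(π) = (−1)^30 = +1.
The Jacobi symbol (33|35) = +1 (Zolotarev) agrees.

+1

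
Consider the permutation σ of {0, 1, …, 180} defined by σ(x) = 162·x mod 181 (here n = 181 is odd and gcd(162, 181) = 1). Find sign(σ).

Start at x=162: 162 → 180 → 19 → 1 → 162 (one orbit).
π_162 has 46 disjoint cycles with lengths [4, 4, 4, 4, 4, 4, 4, 4, 4, 4, 4, 4, 4, 4, 4, 4, 4, 4, 4, 4, 4, 4, 4, 4, 4, 4, 4, 4, 4, 4, 4, 4, 4, 4, 4, 4, 4, 4, 4, 4, 4, 4, 4, 4, 4, 1] on {0,…,180}.
With 46 cycles on 181 points, sign = (−1)^{181−46} = -1.
Check: (162/181) = -1 by Zolotarev.

-1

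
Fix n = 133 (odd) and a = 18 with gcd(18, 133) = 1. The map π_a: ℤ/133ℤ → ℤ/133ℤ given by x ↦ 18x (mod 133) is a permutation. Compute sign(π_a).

-1

Orbit of 18 under x↦18x: [18, 58, 113, 39, 37, 1]… (length divides ord_133(18)).
Cycle lengths of π_18 on ℤ/133ℤ: [6, 6, 6, 6, 6, 6, 6, 6, 6, 6, 6, 6, 6, 6, 6, 6, 6, 6, 3, 3, 2, 2, 2, 2, 2, 2, 2, 2, 2, 1]; 30 cycles in total.
n − c = 133 − 30 = 103; sign = (−1)^103 = -1.
Check: (18/133) = -1 by Zolotarev.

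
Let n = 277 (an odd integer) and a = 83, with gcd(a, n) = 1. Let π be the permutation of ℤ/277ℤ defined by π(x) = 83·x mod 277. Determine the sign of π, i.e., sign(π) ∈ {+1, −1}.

Trace 229: π^k(229) = [229, 171, 66, 215, 117, 16, 220] for k=0..6.
3 cycles of lengths [138, 138, 1].
277 − 3 = 274 transpositions; sign(π) = (−1)^274 = +1.
The Jacobi symbol (83|277) = +1 (Zolotarev) agrees.

+1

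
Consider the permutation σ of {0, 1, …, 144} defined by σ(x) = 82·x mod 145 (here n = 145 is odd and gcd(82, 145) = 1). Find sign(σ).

Trace 53: π^k(53) = [53, 141, 107, 74, 123, 81, 117] for k=0..6.
The orbit structure of x ↦ 82x mod 145: 10 orbits of sizes [28, 28, 28, 28, 7, 7, 7, 7, 4, 1].
With 10 cycles on 145 points, sign = (−1)^{145−10} = -1.

-1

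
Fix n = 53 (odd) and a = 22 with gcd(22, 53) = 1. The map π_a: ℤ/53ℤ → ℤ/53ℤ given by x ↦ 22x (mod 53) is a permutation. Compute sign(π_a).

Trace 52: π^k(52) = [52, 31, 46, 5, 4, 35, 28] for k=0..6.
The orbit structure of x ↦ 22x mod 53: 2 orbits of sizes [52, 1].
n − c = 53 − 2 = 51; sign = (−1)^51 = -1.

-1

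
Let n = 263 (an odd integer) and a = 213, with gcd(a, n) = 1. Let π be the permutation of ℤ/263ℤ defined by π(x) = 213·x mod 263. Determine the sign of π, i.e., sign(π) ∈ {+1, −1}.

-1

Orbit of 44 under x↦213x: [44, 167, 66, 119, 99, 47, 17]… (length divides ord_263(213)).
The orbit structure of x ↦ 213x mod 263: 2 orbits of sizes [262, 1].
With 2 cycles on 263 points, sign = (−1)^{263−2} = -1.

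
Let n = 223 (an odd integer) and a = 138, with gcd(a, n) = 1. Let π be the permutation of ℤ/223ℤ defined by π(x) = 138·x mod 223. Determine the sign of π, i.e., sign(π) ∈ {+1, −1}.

Start at x=128: 128 → 47 → 19 → 169 → 130 → 100 → 197 → … (one orbit).
Cycle lengths of π_138 on ℤ/223ℤ: [111, 111, 1]; 3 cycles in total.
sign(π) = (−1)^{n − #cycles} = (−1)^{223−3} = (−1)^220 = +1.
The Jacobi symbol (138|223) = +1 (Zolotarev) agrees.

+1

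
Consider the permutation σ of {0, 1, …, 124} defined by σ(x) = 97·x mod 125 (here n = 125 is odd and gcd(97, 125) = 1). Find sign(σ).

Orbit of 101 under x↦97x: [101, 47, 59, 98, 6, 82, 79]… (length divides ord_125(97)).
Cycle type of π: 100 + 20 + 4 + 1; total 4 cycles.
With 4 cycles on 125 points, sign = (−1)^{125−4} = -1.
Zolotarev: (97|125) = -1, matching the cycle-count sign.

-1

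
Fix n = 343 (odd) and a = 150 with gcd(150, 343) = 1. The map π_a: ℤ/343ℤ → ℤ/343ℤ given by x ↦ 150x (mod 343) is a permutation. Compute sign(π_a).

Start at x=264: 264 → 155 → 269 → 219 → 265 → 305 → 131 → … (one orbit).
Cycle lengths of π_150 on ℤ/343ℤ: [294, 42, 6, 1]; 4 cycles in total.
343 − 4 = 339 transpositions; sign(π) = (−1)^339 = -1.
Zolotarev: (150|343) = -1, matching the cycle-count sign.

-1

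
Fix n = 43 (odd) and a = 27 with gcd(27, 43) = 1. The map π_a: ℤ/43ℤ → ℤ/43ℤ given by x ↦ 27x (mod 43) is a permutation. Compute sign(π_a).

-1

Start at x=1: 1 → 27 → 41 → 32 → 4 → 22 → 35 → … (one orbit).
4 cycles of lengths [14, 14, 14, 1].
n − c = 43 − 4 = 39; sign = (−1)^39 = -1.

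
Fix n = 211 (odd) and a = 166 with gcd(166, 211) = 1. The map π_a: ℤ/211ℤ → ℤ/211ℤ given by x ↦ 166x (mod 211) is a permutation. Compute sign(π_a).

Orbit of 27 under x↦166x: [27, 51, 26, 96, 111, 69, 60]… (length divides ord_211(166)).
2 cycles of lengths [210, 1].
2 cycles on 211: each ℓ→(−1)^(ℓ−1), product (−1)^209 = -1.

-1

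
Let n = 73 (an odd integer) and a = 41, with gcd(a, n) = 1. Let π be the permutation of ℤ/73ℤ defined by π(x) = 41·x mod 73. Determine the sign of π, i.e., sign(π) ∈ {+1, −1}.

Trace 41: π^k(41) = [41, 2, 9, 4, 18, 8, 36] for k=0..6.
5 cycles of lengths [18, 18, 18, 18, 1].
n − c = 73 − 5 = 68; sign = (−1)^68 = +1.

+1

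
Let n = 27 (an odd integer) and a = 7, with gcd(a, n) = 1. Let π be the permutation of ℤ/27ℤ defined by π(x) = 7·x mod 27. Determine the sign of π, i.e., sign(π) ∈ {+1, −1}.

Start at x=19: 19 → 25 → 13 → 10 → 16 → 4 → 1 → … (one orbit).
The orbit structure of x ↦ 7x mod 27: 7 orbits of sizes [9, 9, 3, 3, 1, 1, 1].
Σ(ℓ_i−1) = 27−7 = 20; sign = (−1)^20 = +1.

+1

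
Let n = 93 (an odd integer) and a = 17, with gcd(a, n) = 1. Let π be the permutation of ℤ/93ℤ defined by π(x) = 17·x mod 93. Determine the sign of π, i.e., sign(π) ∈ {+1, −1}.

Trace 89: π^k(89) = [89, 25, 53, 64, 65, 82, 92] for k=0..6.
The orbit structure of x ↦ 17x mod 93: 5 orbits of sizes [30, 30, 30, 2, 1].
n − c = 93 − 5 = 88; sign = (−1)^88 = +1.

+1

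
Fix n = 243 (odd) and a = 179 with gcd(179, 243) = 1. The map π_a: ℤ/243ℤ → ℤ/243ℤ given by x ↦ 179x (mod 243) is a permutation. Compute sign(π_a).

Trace 109: π^k(109) = [109, 71, 73, 188, 118, 224, 1] for k=0..6.
Cycle lengths of π_179 on ℤ/243ℤ: [54, 54, 54, 18, 18, 18, 6, 6, 6, 2, 2, 2, 2, 1]; 14 cycles in total.
sign(π) = (−1)^{n − #cycles} = (−1)^{243−14} = (−1)^229 = -1.

-1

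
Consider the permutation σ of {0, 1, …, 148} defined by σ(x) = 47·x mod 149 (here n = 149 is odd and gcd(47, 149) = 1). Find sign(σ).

Orbit of 85 under x↦47x: [85, 121, 25, 132, 95, 144, 63]… (length divides ord_149(47)).
3 cycles of lengths [74, 74, 1].
3 cycles on 149: each ℓ→(−1)^(ℓ−1), product (−1)^146 = +1.

+1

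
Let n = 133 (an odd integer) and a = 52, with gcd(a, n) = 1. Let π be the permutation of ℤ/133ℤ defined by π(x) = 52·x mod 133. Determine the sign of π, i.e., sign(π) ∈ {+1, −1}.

Trace 106: π^k(106) = [106, 59, 9, 69, 130, 110, 1] for k=0..6.
Decompose π into cycles: lengths [18, 18, 18, 18, 18, 18, 18, 6, 1] (9 cycles, including the fixed point 0).
sign(π) = (−1)^{n − #cycles} = (−1)^{133−9} = (−1)^124 = +1.
(52|133)_J = +1 (Zolotarev's lemma cross-check).

+1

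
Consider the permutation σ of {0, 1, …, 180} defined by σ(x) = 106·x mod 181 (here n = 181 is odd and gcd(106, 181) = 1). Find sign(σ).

+1

Orbit of 79 under x↦106x: [79, 48, 20, 129, 99, 177, 119]… (length divides ord_181(106)).
Cycle type of π: 90×2 + 1; total 3 cycles.
n − c = 181 − 3 = 178; sign = (−1)^178 = +1.
Zolotarev: (106|181) = +1, matching the cycle-count sign.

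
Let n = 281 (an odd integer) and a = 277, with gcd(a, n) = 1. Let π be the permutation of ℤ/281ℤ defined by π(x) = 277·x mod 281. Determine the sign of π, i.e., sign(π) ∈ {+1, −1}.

Orbit of 265 under x↦277x: [265, 64, 25, 181, 119, 86, 218]… (length divides ord_281(277)).
Decompose π into cycles: lengths [70, 70, 70, 70, 1] (5 cycles, including the fixed point 0).
5 cycles on 281: each ℓ→(−1)^(ℓ−1), product (−1)^276 = +1.
Check: (277/281) = +1 by Zolotarev.

+1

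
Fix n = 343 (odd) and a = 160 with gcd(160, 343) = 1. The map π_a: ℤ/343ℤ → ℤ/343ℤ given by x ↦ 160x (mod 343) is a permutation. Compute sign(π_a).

-1

Trace 29: π^k(29) = [29, 181, 148, 13, 22, 90, 337] for k=0..6.
Cycle lengths of π_160 on ℤ/343ℤ: [98, 98, 98, 14, 14, 14, 2, 2, 2, 1]; 10 cycles in total.
n − c = 343 − 10 = 333; sign = (−1)^333 = -1.
The Jacobi symbol (160|343) = -1 (Zolotarev) agrees.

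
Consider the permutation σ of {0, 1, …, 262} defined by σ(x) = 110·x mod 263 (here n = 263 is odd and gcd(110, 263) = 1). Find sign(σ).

-1

Orbit of 175 under x↦110x: [175, 51, 87, 102, 174, 204, 85]… (length divides ord_263(110)).
Cycle lengths of π_110 on ℤ/263ℤ: [262, 1]; 2 cycles in total.
263 − 2 = 261 transpositions; sign(π) = (−1)^261 = -1.
Zolotarev: (110|263) = -1, matching the cycle-count sign.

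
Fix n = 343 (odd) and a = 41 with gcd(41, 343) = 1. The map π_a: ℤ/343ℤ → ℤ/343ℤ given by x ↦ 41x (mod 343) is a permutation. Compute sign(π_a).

Start at x=118: 118 → 36 → 104 → 148 → 237 → 113 → 174 → … (one orbit).
The orbit structure of x ↦ 41x mod 343: 10 orbits of sizes [98, 98, 98, 14, 14, 14, 2, 2, 2, 1].
10 cycles on 343: each ℓ→(−1)^(ℓ−1), product (−1)^333 = -1.

-1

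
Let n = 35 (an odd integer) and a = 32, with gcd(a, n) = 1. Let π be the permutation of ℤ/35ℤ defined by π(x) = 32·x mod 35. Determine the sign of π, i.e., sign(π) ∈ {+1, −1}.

-1

Trace 1: π^k(1) = [1, 32, 9, 8, 11, 2, 29] for k=0..6.
6 cycles of lengths [12, 12, 4, 3, 3, 1].
6 cycles on 35: each ℓ→(−1)^(ℓ−1), product (−1)^29 = -1.
Check: (32/35) = -1 by Zolotarev.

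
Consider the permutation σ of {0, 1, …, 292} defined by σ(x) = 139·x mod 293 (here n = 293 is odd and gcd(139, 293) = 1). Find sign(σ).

-1

Trace 119: π^k(119) = [119, 133, 28, 83, 110, 54, 181] for k=0..6.
π_139 has 2 disjoint cycles with lengths [292, 1] on {0,…,292}.
Σ(ℓ_i−1) = 293−2 = 291; sign = (−1)^291 = -1.
(139|293)_J = -1 (Zolotarev's lemma cross-check).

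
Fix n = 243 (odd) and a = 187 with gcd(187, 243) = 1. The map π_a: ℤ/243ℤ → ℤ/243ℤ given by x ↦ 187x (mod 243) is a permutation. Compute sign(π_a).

+1

Start at x=112: 112 → 46 → 97 → 157 → 199 → 34 → 40 → … (one orbit).
Decompose π into cycles: lengths [81, 81, 27, 27, 9, 9, 3, 3, 1, 1, 1] (11 cycles, including the fixed point 0).
sign(π) = (−1)^{n − #cycles} = (−1)^{243−11} = (−1)^232 = +1.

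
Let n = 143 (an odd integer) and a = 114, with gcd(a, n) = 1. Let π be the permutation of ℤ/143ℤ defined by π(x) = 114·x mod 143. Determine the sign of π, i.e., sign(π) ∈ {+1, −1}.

+1

Orbit of 92 under x↦114x: [92, 49, 9, 25, 133, 4, 27]… (length divides ord_143(114)).
9 cycles of lengths [30, 30, 30, 30, 6, 6, 5, 5, 1].
143 − 9 = 134 transpositions; sign(π) = (−1)^134 = +1.
Zolotarev: (114|143) = +1, matching the cycle-count sign.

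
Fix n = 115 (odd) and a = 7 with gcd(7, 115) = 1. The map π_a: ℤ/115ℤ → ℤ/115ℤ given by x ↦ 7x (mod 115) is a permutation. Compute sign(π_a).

+1

Trace 113: π^k(113) = [113, 101, 17, 4, 28, 81, 107] for k=0..6.
Cycle lengths of π_7 on ℤ/115ℤ: [44, 44, 22, 4, 1]; 5 cycles in total.
115 − 5 = 110 transpositions; sign(π) = (−1)^110 = +1.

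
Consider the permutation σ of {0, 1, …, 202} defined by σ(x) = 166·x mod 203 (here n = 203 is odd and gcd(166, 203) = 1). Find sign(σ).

+1

Trace 153: π^k(153) = [153, 23, 164, 22, 201, 74, 104] for k=0..6.
Decompose π into cycles: lengths [84, 84, 28, 6, 1] (5 cycles, including the fixed point 0).
With 5 cycles on 203 points, sign = (−1)^{203−5} = +1.
(166|203)_J = +1 (Zolotarev's lemma cross-check).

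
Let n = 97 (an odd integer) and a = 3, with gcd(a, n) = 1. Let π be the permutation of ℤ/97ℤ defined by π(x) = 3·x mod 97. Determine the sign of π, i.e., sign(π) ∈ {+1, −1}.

+1

Trace 89: π^k(89) = [89, 73, 25, 75, 31, 93, 85] for k=0..6.
Cycle type of π: 48×2 + 1; total 3 cycles.
sign(π) = (−1)^{n − #cycles} = (−1)^{97−3} = (−1)^94 = +1.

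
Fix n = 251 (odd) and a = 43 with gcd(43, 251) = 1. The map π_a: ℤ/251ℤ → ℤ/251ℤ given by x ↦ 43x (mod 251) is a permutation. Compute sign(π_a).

Orbit of 15 under x↦43x: [15, 143, 125, 104, 205, 30, 35]… (length divides ord_251(43)).
Decompose π into cycles: lengths [250, 1] (2 cycles, including the fixed point 0).
sign(π) = (−1)^{n − #cycles} = (−1)^{251−2} = (−1)^249 = -1.
Zolotarev: (43|251) = -1, matching the cycle-count sign.

-1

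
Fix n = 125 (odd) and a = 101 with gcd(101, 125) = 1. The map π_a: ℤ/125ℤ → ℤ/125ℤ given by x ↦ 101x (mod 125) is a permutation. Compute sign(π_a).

+1

Start at x=1: 1 → 101 → 76 → 51 → 26 → 1 (one orbit).
π_101 has 45 disjoint cycles with lengths [5, 5, 5, 5, 5, 5, 5, 5, 5, 5, 5, 5, 5, 5, 5, 5, 5, 5, 5, 5, 1, 1, 1, 1, 1, 1, 1, 1, 1, 1, 1, 1, 1, 1, 1, 1, 1, 1, 1, 1, 1, 1, 1, 1, 1] on {0,…,124}.
With 45 cycles on 125 points, sign = (−1)^{125−45} = +1.
Via Zolotarev, sign(π_{101}) = (101|125) = +1.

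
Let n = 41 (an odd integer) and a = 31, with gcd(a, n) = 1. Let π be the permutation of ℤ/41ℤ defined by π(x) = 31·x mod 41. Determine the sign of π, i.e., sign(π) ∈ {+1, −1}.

+1

Orbit of 40 under x↦31x: [40, 10, 23, 16, 4, 1, 31]… (length divides ord_41(31)).
5 cycles of lengths [10, 10, 10, 10, 1].
Σ(ℓ_i−1) = 41−5 = 36; sign = (−1)^36 = +1.
The Jacobi symbol (31|41) = +1 (Zolotarev) agrees.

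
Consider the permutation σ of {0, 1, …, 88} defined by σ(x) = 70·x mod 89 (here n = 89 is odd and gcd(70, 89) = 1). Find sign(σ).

Trace 40: π^k(40) = [40, 41, 22, 27, 21, 46, 16] for k=0..6.
Cycle type of π: 88 + 1; total 2 cycles.
With 2 cycles on 89 points, sign = (−1)^{89−2} = -1.
The Jacobi symbol (70|89) = -1 (Zolotarev) agrees.

-1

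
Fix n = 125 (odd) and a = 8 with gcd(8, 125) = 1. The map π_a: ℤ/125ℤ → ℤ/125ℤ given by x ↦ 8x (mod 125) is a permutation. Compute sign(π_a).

-1

Trace 7: π^k(7) = [7, 56, 73, 84, 47, 1, 8] for k=0..6.
Decompose π into cycles: lengths [100, 20, 4, 1] (4 cycles, including the fixed point 0).
125 − 4 = 121 transpositions; sign(π) = (−1)^121 = -1.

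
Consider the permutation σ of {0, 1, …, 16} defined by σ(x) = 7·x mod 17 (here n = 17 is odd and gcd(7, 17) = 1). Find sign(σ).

-1

Start at x=5: 5 → 1 → 7 → 15 → 3 → 4 → 11 → … (one orbit).
2 cycles of lengths [16, 1].
n − c = 17 − 2 = 15; sign = (−1)^15 = -1.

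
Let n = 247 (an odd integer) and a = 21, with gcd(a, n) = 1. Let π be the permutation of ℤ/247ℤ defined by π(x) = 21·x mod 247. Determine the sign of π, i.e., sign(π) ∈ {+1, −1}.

+1

Start at x=122: 122 → 92 → 203 → 64 → 109 → 66 → 151 → … (one orbit).
The orbit structure of x ↦ 21x mod 247: 11 orbits of sizes [36, 36, 36, 36, 36, 36, 18, 4, 4, 4, 1].
With 11 cycles on 247 points, sign = (−1)^{247−11} = +1.
The Jacobi symbol (21|247) = +1 (Zolotarev) agrees.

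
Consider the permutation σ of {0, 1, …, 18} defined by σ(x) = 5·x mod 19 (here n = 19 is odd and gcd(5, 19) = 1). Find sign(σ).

+1

Start at x=7: 7 → 16 → 4 → 1 → 5 → 6 → 11 → … (one orbit).
Cycle type of π: 9×2 + 1; total 3 cycles.
Σ(ℓ_i−1) = 19−3 = 16; sign = (−1)^16 = +1.
Zolotarev: (5|19) = +1, matching the cycle-count sign.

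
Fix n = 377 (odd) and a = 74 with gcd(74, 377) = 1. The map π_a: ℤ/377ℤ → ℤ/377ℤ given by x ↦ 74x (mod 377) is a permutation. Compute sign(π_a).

+1

Trace 146: π^k(146) = [146, 248, 256, 94, 170, 139, 107] for k=0..6.
Cycle type of π: 21×16 + 7×4 + 3×4 + 1; total 25 cycles.
25 cycles on 377: each ℓ→(−1)^(ℓ−1), product (−1)^352 = +1.
Via Zolotarev, sign(π_{74}) = (74|377) = +1.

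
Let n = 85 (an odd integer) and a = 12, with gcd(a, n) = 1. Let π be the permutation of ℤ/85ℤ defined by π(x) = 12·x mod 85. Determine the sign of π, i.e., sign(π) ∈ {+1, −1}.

Start at x=23: 23 → 21 → 82 → 49 → 78 → 1 → 12 → … (one orbit).
Cycle lengths of π_12 on ℤ/85ℤ: [16, 16, 16, 16, 16, 4, 1]; 7 cycles in total.
sign(π) = (−1)^{n − #cycles} = (−1)^{85−7} = (−1)^78 = +1.

+1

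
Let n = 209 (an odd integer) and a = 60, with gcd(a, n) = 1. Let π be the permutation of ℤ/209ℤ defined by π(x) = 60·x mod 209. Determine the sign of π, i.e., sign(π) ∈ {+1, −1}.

-1

Orbit of 135 under x↦60x: [135, 158, 75, 111, 181, 201, 147]… (length divides ord_209(60)).
Cycle lengths of π_60 on ℤ/209ℤ: [90, 90, 18, 5, 5, 1]; 6 cycles in total.
sign(π) = (−1)^{n − #cycles} = (−1)^{209−6} = (−1)^203 = -1.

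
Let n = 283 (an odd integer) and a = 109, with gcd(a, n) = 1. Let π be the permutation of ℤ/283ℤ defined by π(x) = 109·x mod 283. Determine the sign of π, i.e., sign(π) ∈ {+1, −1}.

-1

Trace 208: π^k(208) = [208, 32, 92, 123, 106, 234, 36] for k=0..6.
π_109 has 2 disjoint cycles with lengths [282, 1] on {0,…,282}.
Σ(ℓ_i−1) = 283−2 = 281; sign = (−1)^281 = -1.
Zolotarev: (109|283) = -1, matching the cycle-count sign.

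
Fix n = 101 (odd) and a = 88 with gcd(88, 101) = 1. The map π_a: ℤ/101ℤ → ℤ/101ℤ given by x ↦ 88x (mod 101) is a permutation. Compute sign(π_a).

+1

Orbit of 71 under x↦88x: [71, 87, 81, 58, 54, 5, 36]… (length divides ord_101(88)).
The orbit structure of x ↦ 88x mod 101: 5 orbits of sizes [25, 25, 25, 25, 1].
5 cycles on 101: each ℓ→(−1)^(ℓ−1), product (−1)^96 = +1.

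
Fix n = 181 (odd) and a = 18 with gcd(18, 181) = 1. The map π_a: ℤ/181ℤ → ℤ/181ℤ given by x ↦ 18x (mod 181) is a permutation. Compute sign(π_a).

-1

Trace 177: π^k(177) = [177, 109, 152, 21, 16, 107, 116] for k=0..6.
2 cycles of lengths [180, 1].
2 cycles on 181: each ℓ→(−1)^(ℓ−1), product (−1)^179 = -1.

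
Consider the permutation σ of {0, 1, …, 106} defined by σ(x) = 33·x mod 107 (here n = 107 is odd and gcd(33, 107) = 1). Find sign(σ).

+1

Trace 57: π^k(57) = [57, 62, 13, 1, 33, 19, 92] for k=0..6.
3 cycles of lengths [53, 53, 1].
n − c = 107 − 3 = 104; sign = (−1)^104 = +1.
Check: (33/107) = +1 by Zolotarev.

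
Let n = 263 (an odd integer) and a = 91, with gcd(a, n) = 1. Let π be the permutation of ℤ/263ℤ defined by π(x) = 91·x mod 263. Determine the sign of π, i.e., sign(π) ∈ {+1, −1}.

Trace 122: π^k(122) = [122, 56, 99, 67, 48, 160, 95] for k=0..6.
Decompose π into cycles: lengths [262, 1] (2 cycles, including the fixed point 0).
Σ(ℓ_i−1) = 263−2 = 261; sign = (−1)^261 = -1.

-1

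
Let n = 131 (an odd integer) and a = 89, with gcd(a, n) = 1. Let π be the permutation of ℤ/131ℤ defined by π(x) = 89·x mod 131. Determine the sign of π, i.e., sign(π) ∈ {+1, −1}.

Orbit of 89 under x↦89x: [89, 61, 58, 53, 1]… (length divides ord_131(89)).
Cycle type of π: 5×26 + 1; total 27 cycles.
27 cycles on 131: each ℓ→(−1)^(ℓ−1), product (−1)^104 = +1.

+1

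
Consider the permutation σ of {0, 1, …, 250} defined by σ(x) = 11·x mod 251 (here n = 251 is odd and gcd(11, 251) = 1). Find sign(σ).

-1

Orbit of 81 under x↦11x: [81, 138, 12, 132, 197, 159, 243]… (length divides ord_251(11)).
Cycle lengths of π_11 on ℤ/251ℤ: [250, 1]; 2 cycles in total.
251 − 2 = 249 transpositions; sign(π) = (−1)^249 = -1.
(11|251)_J = -1 (Zolotarev's lemma cross-check).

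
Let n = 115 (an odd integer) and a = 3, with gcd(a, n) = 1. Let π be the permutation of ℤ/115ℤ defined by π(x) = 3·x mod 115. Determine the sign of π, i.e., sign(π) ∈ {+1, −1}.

-1

Trace 59: π^k(59) = [59, 62, 71, 98, 64, 77, 1] for k=0..6.
Cycle type of π: 44×2 + 11×2 + 4 + 1; total 6 cycles.
6 cycles on 115: each ℓ→(−1)^(ℓ−1), product (−1)^109 = -1.
The Jacobi symbol (3|115) = -1 (Zolotarev) agrees.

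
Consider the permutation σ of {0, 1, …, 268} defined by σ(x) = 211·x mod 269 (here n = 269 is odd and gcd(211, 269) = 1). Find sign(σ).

Start at x=216: 216 → 115 → 55 → 38 → 217 → 57 → 191 → … (one orbit).
3 cycles of lengths [134, 134, 1].
3 cycles on 269: each ℓ→(−1)^(ℓ−1), product (−1)^266 = +1.
(211|269)_J = +1 (Zolotarev's lemma cross-check).

+1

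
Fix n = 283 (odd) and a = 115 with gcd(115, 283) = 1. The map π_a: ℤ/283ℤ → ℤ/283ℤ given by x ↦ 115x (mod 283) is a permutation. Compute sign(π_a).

Start at x=172: 172 → 253 → 229 → 16 → 142 → 199 → 245 → … (one orbit).
The orbit structure of x ↦ 115x mod 283: 4 orbits of sizes [94, 94, 94, 1].
n − c = 283 − 4 = 279; sign = (−1)^279 = -1.

-1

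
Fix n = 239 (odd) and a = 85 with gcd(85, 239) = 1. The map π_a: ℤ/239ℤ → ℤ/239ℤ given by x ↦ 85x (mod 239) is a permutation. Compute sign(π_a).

+1

Trace 182: π^k(182) = [182, 174, 211, 10, 133, 72, 145] for k=0..6.
Cycle type of π: 119×2 + 1; total 3 cycles.
With 3 cycles on 239 points, sign = (−1)^{239−3} = +1.
Check: (85/239) = +1 by Zolotarev.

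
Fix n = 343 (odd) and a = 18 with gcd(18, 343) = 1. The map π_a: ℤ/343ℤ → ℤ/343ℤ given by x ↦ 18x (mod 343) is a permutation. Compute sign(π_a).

+1

Start at x=1: 1 → 18 → 324 → 1 (one orbit).
Decompose π into cycles: lengths [3, 3, 3, 3, 3, 3, 3, 3, 3, 3, 3, 3, 3, 3, 3, 3, 3, 3, 3, 3, 3, 3, 3, 3, 3, 3, 3, 3, 3, 3, 3, 3, 3, 3, 3, 3, 3, 3, 3, 3, 3, 3, 3, 3, 3, 3, 3, 3, 3, 3, 3, 3, 3, 3, 3, 3, 3, 3, 3, 3, 3, 3, 3, 3, 3, 3, 3, 3, 3, 3, 3, 3, 3, 3, 3, 3, 3, 3, 3, 3, 3, 3, 3, 3, 3, 3, 3, 3, 3, 3, 3, 3, 3, 3, 3, 3, 3, 3, 3, 3, 3, 3, 3, 3, 3, 3, 3, 3, 3, 3, 3, 3, 3, 3, 1] (115 cycles, including the fixed point 0).
343 − 115 = 228 transpositions; sign(π) = (−1)^228 = +1.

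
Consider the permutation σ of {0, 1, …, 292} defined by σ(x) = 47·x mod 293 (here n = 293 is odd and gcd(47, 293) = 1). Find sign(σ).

Trace 58: π^k(58) = [58, 89, 81, 291, 199, 270, 91] for k=0..6.
Decompose π into cycles: lengths [292, 1] (2 cycles, including the fixed point 0).
n − c = 293 − 2 = 291; sign = (−1)^291 = -1.
Zolotarev: (47|293) = -1, matching the cycle-count sign.

-1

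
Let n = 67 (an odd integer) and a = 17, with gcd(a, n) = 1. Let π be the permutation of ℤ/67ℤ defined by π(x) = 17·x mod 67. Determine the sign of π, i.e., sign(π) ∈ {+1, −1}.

+1

Start at x=35: 35 → 59 → 65 → 33 → 25 → 23 → 56 → … (one orbit).
Cycle type of π: 33×2 + 1; total 3 cycles.
sign(π) = (−1)^{n − #cycles} = (−1)^{67−3} = (−1)^64 = +1.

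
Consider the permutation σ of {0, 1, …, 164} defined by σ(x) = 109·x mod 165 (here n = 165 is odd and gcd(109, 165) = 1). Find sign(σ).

Trace 109: π^k(109) = [109, 1] for k=0..1.
π_109 has 84 disjoint cycles with lengths [2, 2, 2, 2, 2, 2, 2, 2, 2, 2, 2, 2, 2, 2, 2, 2, 2, 2, 2, 2, 2, 2, 2, 2, 2, 2, 2, 2, 2, 2, 2, 2, 2, 2, 2, 2, 2, 2, 2, 2, 2, 2, 2, 2, 2, 2, 2, 2, 2, 2, 2, 2, 2, 2, 2, 2, 2, 2, 2, 2, 2, 2, 2, 2, 2, 2, 2, 2, 2, 2, 2, 2, 2, 2, 2, 2, 2, 2, 2, 2, 2, 1, 1, 1] on {0,…,164}.
n − c = 165 − 84 = 81; sign = (−1)^81 = -1.
The Jacobi symbol (109|165) = -1 (Zolotarev) agrees.

-1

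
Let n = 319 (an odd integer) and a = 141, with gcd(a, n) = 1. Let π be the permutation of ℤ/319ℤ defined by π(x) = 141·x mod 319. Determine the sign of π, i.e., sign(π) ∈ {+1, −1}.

Start at x=181: 181 → 1 → 141 → 103 → 168 → 82 → 78 → … (one orbit).
π_141 has 15 disjoint cycles with lengths [35, 35, 35, 35, 35, 35, 35, 35, 7, 7, 7, 7, 5, 5, 1] on {0,…,318}.
319 − 15 = 304 transpositions; sign(π) = (−1)^304 = +1.
Zolotarev: (141|319) = +1, matching the cycle-count sign.

+1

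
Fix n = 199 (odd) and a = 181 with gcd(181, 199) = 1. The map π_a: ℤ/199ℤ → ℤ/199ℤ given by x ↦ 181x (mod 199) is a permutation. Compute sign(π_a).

Trace 96: π^k(96) = [96, 63, 60, 114, 137, 121, 11] for k=0..6.
Cycle lengths of π_181 on ℤ/199ℤ: [22, 22, 22, 22, 22, 22, 22, 22, 22, 1]; 10 cycles in total.
10 cycles on 199: each ℓ→(−1)^(ℓ−1), product (−1)^189 = -1.
The Jacobi symbol (181|199) = -1 (Zolotarev) agrees.

-1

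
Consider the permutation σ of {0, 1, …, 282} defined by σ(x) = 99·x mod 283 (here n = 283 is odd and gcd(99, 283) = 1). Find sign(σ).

+1

Start at x=216: 216 → 159 → 176 → 161 → 91 → 236 → 158 → … (one orbit).
Cycle type of π: 141×2 + 1; total 3 cycles.
283 − 3 = 280 transpositions; sign(π) = (−1)^280 = +1.
Via Zolotarev, sign(π_{99}) = (99|283) = +1.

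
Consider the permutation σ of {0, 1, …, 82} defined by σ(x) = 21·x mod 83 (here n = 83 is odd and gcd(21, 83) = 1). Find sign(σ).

+1

Start at x=16: 16 → 4 → 1 → 21 → 26 → 48 → 12 → … (one orbit).
The orbit structure of x ↦ 21x mod 83: 3 orbits of sizes [41, 41, 1].
3 cycles on 83: each ℓ→(−1)^(ℓ−1), product (−1)^80 = +1.
Zolotarev: (21|83) = +1, matching the cycle-count sign.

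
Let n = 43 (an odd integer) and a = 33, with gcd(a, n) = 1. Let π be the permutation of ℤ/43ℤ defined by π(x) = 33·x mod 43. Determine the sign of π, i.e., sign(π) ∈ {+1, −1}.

-1

Start at x=25: 25 → 8 → 6 → 26 → 41 → 20 → 15 → … (one orbit).
Cycle lengths of π_33 on ℤ/43ℤ: [42, 1]; 2 cycles in total.
sign(π) = (−1)^{n − #cycles} = (−1)^{43−2} = (−1)^41 = -1.
Via Zolotarev, sign(π_{33}) = (33|43) = -1.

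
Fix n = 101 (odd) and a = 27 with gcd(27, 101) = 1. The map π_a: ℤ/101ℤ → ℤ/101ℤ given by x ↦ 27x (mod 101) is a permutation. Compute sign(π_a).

-1

Start at x=53: 53 → 17 → 55 → 71 → 99 → 47 → 57 → … (one orbit).
Decompose π into cycles: lengths [100, 1] (2 cycles, including the fixed point 0).
With 2 cycles on 101 points, sign = (−1)^{101−2} = -1.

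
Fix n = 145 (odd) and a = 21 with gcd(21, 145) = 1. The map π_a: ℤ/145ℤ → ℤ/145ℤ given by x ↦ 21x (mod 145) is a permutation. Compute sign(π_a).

-1

Trace 11: π^k(11) = [11, 86, 66, 81, 106, 51, 56] for k=0..6.
Decompose π into cycles: lengths [28, 28, 28, 28, 28, 1, 1, 1, 1, 1] (10 cycles, including the fixed point 0).
145 − 10 = 135 transpositions; sign(π) = (−1)^135 = -1.
Zolotarev: (21|145) = -1, matching the cycle-count sign.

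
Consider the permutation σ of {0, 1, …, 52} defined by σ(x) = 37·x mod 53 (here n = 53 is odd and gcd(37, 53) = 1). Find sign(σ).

+1

Orbit of 4 under x↦37x: [4, 42, 17, 46, 6, 10, 52]… (length divides ord_53(37)).
Decompose π into cycles: lengths [26, 26, 1] (3 cycles, including the fixed point 0).
sign(π) = (−1)^{n − #cycles} = (−1)^{53−3} = (−1)^50 = +1.
Via Zolotarev, sign(π_{37}) = (37|53) = +1.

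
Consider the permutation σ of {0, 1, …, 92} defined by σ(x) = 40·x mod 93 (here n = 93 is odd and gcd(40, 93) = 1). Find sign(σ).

Trace 7: π^k(7) = [7, 1, 40, 19, 16, 82, 25] for k=0..6.
The orbit structure of x ↦ 40x mod 93: 9 orbits of sizes [15, 15, 15, 15, 15, 15, 1, 1, 1].
93 − 9 = 84 transpositions; sign(π) = (−1)^84 = +1.
Via Zolotarev, sign(π_{40}) = (40|93) = +1.

+1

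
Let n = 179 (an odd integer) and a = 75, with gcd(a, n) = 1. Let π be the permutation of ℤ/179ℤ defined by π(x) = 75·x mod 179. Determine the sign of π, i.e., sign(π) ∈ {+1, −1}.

Orbit of 77 under x↦75x: [77, 47, 124, 171, 116, 108, 45]… (length divides ord_179(75)).
The orbit structure of x ↦ 75x mod 179: 3 orbits of sizes [89, 89, 1].
3 cycles on 179: each ℓ→(−1)^(ℓ−1), product (−1)^176 = +1.
Via Zolotarev, sign(π_{75}) = (75|179) = +1.

+1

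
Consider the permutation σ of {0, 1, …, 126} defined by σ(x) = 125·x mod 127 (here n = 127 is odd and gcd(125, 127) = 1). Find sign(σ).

Trace 95: π^k(95) = [95, 64, 126, 2, 123, 8, 111] for k=0..6.
Decompose π into cycles: lengths [14, 14, 14, 14, 14, 14, 14, 14, 14, 1] (10 cycles, including the fixed point 0).
sign(π) = (−1)^{n − #cycles} = (−1)^{127−10} = (−1)^117 = -1.

-1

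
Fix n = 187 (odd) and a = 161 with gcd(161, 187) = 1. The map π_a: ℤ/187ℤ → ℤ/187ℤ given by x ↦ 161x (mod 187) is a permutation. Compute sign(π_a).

-1

Start at x=151: 151 → 1 → 161 → 115 → 2 → 135 → 43 → … (one orbit).
8 cycles of lengths [40, 40, 40, 40, 10, 8, 8, 1].
8 cycles on 187: each ℓ→(−1)^(ℓ−1), product (−1)^179 = -1.
Check: (161/187) = -1 by Zolotarev.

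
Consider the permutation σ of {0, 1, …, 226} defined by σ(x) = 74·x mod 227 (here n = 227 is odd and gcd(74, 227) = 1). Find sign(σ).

Orbit of 97 under x↦74x: [97, 141, 219, 89, 3, 222, 84]… (length divides ord_227(74)).
Cycle type of π: 113×2 + 1; total 3 cycles.
Σ(ℓ_i−1) = 227−3 = 224; sign = (−1)^224 = +1.
Via Zolotarev, sign(π_{74}) = (74|227) = +1.

+1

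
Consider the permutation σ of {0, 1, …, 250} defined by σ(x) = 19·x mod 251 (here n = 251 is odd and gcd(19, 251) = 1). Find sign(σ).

Orbit of 37 under x↦19x: [37, 201, 54, 22, 167, 161, 47]… (length divides ord_251(19)).
The orbit structure of x ↦ 19x mod 251: 2 orbits of sizes [250, 1].
sign(π) = (−1)^{n − #cycles} = (−1)^{251−2} = (−1)^249 = -1.
(19|251)_J = -1 (Zolotarev's lemma cross-check).

-1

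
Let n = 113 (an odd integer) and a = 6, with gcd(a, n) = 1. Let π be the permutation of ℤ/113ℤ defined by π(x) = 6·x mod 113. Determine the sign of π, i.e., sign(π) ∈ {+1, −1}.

-1

Trace 83: π^k(83) = [83, 46, 50, 74, 105, 65, 51] for k=0..6.
The orbit structure of x ↦ 6x mod 113: 2 orbits of sizes [112, 1].
With 2 cycles on 113 points, sign = (−1)^{113−2} = -1.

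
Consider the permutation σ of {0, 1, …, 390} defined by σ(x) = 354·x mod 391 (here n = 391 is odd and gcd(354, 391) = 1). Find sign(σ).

-1

Start at x=215: 215 → 256 → 303 → 128 → 347 → 64 → 369 → … (one orbit).
6 cycles of lengths [176, 176, 16, 11, 11, 1].
Σ(ℓ_i−1) = 391−6 = 385; sign = (−1)^385 = -1.
Via Zolotarev, sign(π_{354}) = (354|391) = -1.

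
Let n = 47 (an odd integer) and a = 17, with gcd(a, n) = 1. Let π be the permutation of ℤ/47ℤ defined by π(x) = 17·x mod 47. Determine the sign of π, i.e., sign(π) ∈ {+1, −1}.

Trace 17: π^k(17) = [17, 7, 25, 2, 34, 14, 3] for k=0..6.
Decompose π into cycles: lengths [23, 23, 1] (3 cycles, including the fixed point 0).
3 cycles on 47: each ℓ→(−1)^(ℓ−1), product (−1)^44 = +1.
(17|47)_J = +1 (Zolotarev's lemma cross-check).

+1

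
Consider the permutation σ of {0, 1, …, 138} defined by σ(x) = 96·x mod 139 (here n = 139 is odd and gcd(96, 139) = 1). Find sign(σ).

+1

Trace 42: π^k(42) = [42, 1, 96] for k=0..2.
The orbit structure of x ↦ 96x mod 139: 47 orbits of sizes [3, 3, 3, 3, 3, 3, 3, 3, 3, 3, 3, 3, 3, 3, 3, 3, 3, 3, 3, 3, 3, 3, 3, 3, 3, 3, 3, 3, 3, 3, 3, 3, 3, 3, 3, 3, 3, 3, 3, 3, 3, 3, 3, 3, 3, 3, 1].
sign(π) = (−1)^{n − #cycles} = (−1)^{139−47} = (−1)^92 = +1.
The Jacobi symbol (96|139) = +1 (Zolotarev) agrees.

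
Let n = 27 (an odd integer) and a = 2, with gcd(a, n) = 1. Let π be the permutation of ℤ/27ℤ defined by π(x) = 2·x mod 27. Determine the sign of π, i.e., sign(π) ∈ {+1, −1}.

Orbit of 13 under x↦2x: [13, 26, 25, 23, 19, 11, 22]… (length divides ord_27(2)).
Cycle lengths of π_2 on ℤ/27ℤ: [18, 6, 2, 1]; 4 cycles in total.
n − c = 27 − 4 = 23; sign = (−1)^23 = -1.
Via Zolotarev, sign(π_{2}) = (2|27) = -1.

-1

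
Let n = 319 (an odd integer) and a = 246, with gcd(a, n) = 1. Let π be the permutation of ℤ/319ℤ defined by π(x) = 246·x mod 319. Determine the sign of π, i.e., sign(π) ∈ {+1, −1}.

Orbit of 81 under x↦246x: [81, 148, 42, 124, 199, 147, 115]… (length divides ord_319(246)).
Decompose π into cycles: lengths [140, 140, 28, 5, 5, 1] (6 cycles, including the fixed point 0).
Σ(ℓ_i−1) = 319−6 = 313; sign = (−1)^313 = -1.
(246|319)_J = -1 (Zolotarev's lemma cross-check).

-1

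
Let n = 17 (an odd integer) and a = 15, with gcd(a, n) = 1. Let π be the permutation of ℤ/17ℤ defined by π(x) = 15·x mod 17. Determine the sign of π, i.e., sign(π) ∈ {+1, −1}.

+1

Trace 2: π^k(2) = [2, 13, 8, 1, 15, 4, 9] for k=0..6.
3 cycles of lengths [8, 8, 1].
With 3 cycles on 17 points, sign = (−1)^{17−3} = +1.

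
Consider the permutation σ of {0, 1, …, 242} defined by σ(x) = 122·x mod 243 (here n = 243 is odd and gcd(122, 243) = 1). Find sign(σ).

Start at x=236: 236 → 118 → 59 → 151 → 197 → 220 → 110 → … (one orbit).
Decompose π into cycles: lengths [162, 54, 18, 6, 2, 1] (6 cycles, including the fixed point 0).
243 − 6 = 237 transpositions; sign(π) = (−1)^237 = -1.

-1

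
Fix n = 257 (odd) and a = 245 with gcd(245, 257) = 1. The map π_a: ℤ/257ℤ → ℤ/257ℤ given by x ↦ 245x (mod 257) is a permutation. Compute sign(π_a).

Start at x=138: 138 → 143 → 83 → 32 → 130 → 239 → 216 → … (one orbit).
The orbit structure of x ↦ 245x mod 257: 2 orbits of sizes [256, 1].
257 − 2 = 255 transpositions; sign(π) = (−1)^255 = -1.
(245|257)_J = -1 (Zolotarev's lemma cross-check).

-1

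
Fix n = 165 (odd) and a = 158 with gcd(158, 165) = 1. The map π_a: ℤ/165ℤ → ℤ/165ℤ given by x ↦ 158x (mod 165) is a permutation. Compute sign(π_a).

Orbit of 152 under x↦158x: [152, 91, 23, 4, 137, 31, 113]… (length divides ord_165(158)).
π_158 has 15 disjoint cycles with lengths [20, 20, 20, 20, 20, 20, 10, 10, 5, 5, 4, 4, 4, 2, 1] on {0,…,164}.
With 15 cycles on 165 points, sign = (−1)^{165−15} = +1.
(158|165)_J = +1 (Zolotarev's lemma cross-check).

+1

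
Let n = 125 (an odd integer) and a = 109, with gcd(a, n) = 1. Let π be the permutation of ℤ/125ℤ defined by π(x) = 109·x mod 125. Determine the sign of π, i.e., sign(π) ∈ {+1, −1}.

+1

Orbit of 24 under x↦109x: [24, 116, 19, 71, 114, 51, 59]… (length divides ord_125(109)).
π_109 has 7 disjoint cycles with lengths [50, 50, 10, 10, 2, 2, 1] on {0,…,124}.
sign(π) = (−1)^{n − #cycles} = (−1)^{125−7} = (−1)^118 = +1.
Zolotarev: (109|125) = +1, matching the cycle-count sign.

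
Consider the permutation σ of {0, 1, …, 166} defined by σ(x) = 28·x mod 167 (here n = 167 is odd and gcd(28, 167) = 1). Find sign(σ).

+1

Orbit of 6 under x↦28x: [6, 1, 28, 116, 75, 96, 16]… (length divides ord_167(28)).
Decompose π into cycles: lengths [83, 83, 1] (3 cycles, including the fixed point 0).
Σ(ℓ_i−1) = 167−3 = 164; sign = (−1)^164 = +1.
Check: (28/167) = +1 by Zolotarev.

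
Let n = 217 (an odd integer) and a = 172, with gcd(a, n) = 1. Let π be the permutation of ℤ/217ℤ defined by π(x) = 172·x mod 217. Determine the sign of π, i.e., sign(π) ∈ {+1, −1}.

Start at x=1: 1 → 172 → 72 → 15 → 193 → 212 → 8 → … (one orbit).
π_172 has 10 disjoint cycles with lengths [30, 30, 30, 30, 30, 30, 30, 3, 3, 1] on {0,…,216}.
With 10 cycles on 217 points, sign = (−1)^{217−10} = -1.

-1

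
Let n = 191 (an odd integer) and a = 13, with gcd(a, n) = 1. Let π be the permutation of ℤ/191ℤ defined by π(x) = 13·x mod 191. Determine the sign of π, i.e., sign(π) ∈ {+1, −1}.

+1

Start at x=49: 49 → 64 → 68 → 120 → 32 → 34 → 60 → … (one orbit).
π_13 has 3 disjoint cycles with lengths [95, 95, 1] on {0,…,190}.
With 3 cycles on 191 points, sign = (−1)^{191−3} = +1.
The Jacobi symbol (13|191) = +1 (Zolotarev) agrees.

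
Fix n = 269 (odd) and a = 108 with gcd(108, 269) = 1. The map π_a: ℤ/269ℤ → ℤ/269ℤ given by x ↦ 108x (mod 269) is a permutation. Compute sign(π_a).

-1

Orbit of 2 under x↦108x: [2, 216, 194, 239, 257, 49, 181]… (length divides ord_269(108)).
π_108 has 2 disjoint cycles with lengths [268, 1] on {0,…,268}.
269 − 2 = 267 transpositions; sign(π) = (−1)^267 = -1.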